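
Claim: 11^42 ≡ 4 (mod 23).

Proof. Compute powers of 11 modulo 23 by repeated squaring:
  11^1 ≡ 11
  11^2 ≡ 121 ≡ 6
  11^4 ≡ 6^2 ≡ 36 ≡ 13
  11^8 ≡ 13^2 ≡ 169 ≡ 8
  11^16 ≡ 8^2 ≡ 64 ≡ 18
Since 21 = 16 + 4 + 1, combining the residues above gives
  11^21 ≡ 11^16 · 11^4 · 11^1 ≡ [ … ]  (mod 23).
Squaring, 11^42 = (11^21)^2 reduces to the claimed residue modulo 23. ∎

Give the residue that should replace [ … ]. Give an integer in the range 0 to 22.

21

11^16 · 11^4 · 11^1 ≡ 18 · 13 · 11 = 2574.
2574 mod 23 = 21, so 11^21 ≡ 21 (mod 23).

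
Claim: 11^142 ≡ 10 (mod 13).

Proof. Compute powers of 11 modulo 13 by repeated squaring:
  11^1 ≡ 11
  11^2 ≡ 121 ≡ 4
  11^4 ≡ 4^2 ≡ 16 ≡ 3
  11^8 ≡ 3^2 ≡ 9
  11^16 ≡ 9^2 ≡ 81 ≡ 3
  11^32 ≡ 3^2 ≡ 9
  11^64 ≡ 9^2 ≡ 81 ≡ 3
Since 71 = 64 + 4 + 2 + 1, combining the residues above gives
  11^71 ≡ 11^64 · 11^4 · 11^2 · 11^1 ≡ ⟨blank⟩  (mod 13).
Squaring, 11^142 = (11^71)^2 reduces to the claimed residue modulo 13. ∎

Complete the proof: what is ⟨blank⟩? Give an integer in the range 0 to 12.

Multiply the listed residues: 3 · 3 · 4 · 11 = 9 → 36 → 396.
Reducing modulo 13: 396 = 30·13 + 6, so 11^71 ≡ 6.

6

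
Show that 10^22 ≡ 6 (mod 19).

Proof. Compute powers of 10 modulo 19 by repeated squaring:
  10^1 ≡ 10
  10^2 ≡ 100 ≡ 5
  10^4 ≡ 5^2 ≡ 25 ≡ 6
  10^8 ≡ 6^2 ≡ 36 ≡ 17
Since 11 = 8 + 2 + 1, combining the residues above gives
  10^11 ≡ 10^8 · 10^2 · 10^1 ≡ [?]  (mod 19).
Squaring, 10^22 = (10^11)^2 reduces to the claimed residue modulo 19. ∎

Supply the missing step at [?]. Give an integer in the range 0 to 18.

14

10^8 · 10^2 · 10^1 ≡ 17 · 5 · 10 = 850.
850 mod 19 = 14, so 10^11 ≡ 14 (mod 19).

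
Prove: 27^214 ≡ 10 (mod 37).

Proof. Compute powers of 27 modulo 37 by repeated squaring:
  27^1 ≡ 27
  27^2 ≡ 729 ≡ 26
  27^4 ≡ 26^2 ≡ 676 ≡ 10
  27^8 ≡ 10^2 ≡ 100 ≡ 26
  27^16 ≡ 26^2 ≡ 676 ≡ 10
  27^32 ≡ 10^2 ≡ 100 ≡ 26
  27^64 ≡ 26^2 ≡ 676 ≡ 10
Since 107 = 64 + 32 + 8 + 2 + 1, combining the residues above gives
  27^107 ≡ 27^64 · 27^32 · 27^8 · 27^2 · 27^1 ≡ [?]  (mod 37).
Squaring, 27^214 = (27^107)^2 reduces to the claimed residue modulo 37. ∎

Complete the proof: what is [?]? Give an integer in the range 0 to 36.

11

Multiply the listed residues: 10 · 26 · 26 · 26 · 27 = 260 → 6760 → 175760 → 4745520.
Reducing modulo 37: 4745520 = 128257·37 + 11, so 27^107 ≡ 11.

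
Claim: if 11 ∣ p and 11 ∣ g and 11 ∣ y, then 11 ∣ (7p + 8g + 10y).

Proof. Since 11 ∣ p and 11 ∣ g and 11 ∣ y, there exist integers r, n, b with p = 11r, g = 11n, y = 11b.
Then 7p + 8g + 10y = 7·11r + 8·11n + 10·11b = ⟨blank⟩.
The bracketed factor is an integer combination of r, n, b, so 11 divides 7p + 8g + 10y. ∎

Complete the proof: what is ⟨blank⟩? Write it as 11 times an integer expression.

11(10b + 8n + 7r)

Pull the common 11 out of every term: 7·11r + 8·11n + 10·11b = 11(10b + 8n + 7r).
10b + 8n + 7r is an integer, which exhibits the divisibility.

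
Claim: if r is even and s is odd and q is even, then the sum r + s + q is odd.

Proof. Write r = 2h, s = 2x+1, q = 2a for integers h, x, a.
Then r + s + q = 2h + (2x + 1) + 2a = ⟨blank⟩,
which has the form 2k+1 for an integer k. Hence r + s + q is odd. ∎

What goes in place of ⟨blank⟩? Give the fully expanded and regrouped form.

Expanding: 2h + (2x + 1) + 2a = 2a + 2h + 2x + 1.
Every term except the constant is even, so this is 2(a + h + x) + 1,
and a + h + x ∈ ℤ gives the required form.

2(a + h + x) + 1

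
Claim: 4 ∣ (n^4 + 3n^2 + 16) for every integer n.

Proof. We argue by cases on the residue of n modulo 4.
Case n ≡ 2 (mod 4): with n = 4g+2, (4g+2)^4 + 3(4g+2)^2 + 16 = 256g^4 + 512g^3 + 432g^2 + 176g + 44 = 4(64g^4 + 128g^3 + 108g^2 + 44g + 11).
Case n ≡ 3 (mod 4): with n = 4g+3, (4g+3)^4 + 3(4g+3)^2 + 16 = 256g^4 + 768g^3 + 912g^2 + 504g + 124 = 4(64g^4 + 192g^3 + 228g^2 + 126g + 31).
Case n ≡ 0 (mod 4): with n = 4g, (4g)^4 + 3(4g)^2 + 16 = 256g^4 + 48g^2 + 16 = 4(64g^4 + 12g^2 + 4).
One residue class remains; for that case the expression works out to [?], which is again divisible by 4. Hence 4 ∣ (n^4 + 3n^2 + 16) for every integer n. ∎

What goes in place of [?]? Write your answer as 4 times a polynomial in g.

The residues treated are {2, 3, 0}, so the missing case is n ≡ 1 (mod 4); write n = 4g+1.
Then (4g+1)^4 + 3(4g+1)^2 + 16 = 256g^4 + 256g^3 + 144g^2 + 40g + 20 = 4(64g^4 + 64g^3 + 36g^2 + 10g + 5).

4(64g^4 + 64g^3 + 36g^2 + 10g + 5)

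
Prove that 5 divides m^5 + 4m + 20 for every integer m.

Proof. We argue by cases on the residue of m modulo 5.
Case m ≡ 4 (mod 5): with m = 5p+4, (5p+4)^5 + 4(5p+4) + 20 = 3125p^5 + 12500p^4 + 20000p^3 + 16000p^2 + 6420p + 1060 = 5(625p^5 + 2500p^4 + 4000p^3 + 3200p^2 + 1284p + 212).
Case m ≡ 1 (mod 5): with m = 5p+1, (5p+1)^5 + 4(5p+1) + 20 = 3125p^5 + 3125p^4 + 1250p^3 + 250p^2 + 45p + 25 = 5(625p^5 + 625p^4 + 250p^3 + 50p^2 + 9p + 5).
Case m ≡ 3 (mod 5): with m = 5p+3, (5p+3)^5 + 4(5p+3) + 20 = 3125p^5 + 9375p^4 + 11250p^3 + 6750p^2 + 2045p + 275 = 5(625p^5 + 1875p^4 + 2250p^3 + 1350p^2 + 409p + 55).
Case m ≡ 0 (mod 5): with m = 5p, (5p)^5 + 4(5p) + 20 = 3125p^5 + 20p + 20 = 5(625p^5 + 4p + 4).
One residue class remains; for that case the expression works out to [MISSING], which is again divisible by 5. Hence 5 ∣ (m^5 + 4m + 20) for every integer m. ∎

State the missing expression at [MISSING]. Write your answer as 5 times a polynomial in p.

5(625p^5 + 1250p^4 + 1000p^3 + 400p^2 + 84p + 12)

The residues treated are {4, 1, 3, 0}, so the missing case is m ≡ 2 (mod 5); write m = 5p+2.
Then (5p+2)^5 + 4(5p+2) + 20 = 3125p^5 + 6250p^4 + 5000p^3 + 2000p^2 + 420p + 60 = 5(625p^5 + 1250p^4 + 1000p^3 + 400p^2 + 84p + 12).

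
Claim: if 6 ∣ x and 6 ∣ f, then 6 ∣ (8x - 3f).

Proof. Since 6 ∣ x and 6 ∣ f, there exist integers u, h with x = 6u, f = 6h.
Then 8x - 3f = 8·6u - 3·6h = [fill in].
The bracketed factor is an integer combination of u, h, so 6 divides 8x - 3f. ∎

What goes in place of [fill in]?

Pull the common 6 out of every term: 8·6u - 3·6h = 6(-3h + 8u).
-3h + 8u is an integer, which exhibits the divisibility.

6(-3h + 8u)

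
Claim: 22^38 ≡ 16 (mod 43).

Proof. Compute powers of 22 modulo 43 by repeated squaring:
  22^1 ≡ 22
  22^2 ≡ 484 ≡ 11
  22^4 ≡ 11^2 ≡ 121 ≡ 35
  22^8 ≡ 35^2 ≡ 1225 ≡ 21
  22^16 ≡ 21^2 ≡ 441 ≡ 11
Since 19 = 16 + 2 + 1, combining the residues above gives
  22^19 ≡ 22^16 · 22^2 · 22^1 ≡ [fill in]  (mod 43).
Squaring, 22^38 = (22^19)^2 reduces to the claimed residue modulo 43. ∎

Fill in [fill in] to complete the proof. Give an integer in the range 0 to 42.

22^16 · 22^2 · 22^1 ≡ 11 · 11 · 22 = 2662.
2662 mod 43 = 39, so 22^19 ≡ 39 (mod 43).

39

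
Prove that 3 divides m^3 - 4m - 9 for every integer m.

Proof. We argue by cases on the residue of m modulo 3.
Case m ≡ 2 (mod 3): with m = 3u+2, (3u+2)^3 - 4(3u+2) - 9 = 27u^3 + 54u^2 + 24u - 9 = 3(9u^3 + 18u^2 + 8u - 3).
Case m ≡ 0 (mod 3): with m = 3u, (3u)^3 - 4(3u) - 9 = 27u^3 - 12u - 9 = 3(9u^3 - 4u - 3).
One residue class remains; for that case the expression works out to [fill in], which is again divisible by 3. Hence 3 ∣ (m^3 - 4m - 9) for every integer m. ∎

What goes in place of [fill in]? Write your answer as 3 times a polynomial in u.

The residues treated are {2, 0}, so the missing case is m ≡ 1 (mod 3); write m = 3u+1.
Then (3u+1)^3 - 4(3u+1) - 9 = 27u^3 + 27u^2 - 3u - 12 = 3(9u^3 + 9u^2 - u - 4).

3(9u^3 + 9u^2 - u - 4)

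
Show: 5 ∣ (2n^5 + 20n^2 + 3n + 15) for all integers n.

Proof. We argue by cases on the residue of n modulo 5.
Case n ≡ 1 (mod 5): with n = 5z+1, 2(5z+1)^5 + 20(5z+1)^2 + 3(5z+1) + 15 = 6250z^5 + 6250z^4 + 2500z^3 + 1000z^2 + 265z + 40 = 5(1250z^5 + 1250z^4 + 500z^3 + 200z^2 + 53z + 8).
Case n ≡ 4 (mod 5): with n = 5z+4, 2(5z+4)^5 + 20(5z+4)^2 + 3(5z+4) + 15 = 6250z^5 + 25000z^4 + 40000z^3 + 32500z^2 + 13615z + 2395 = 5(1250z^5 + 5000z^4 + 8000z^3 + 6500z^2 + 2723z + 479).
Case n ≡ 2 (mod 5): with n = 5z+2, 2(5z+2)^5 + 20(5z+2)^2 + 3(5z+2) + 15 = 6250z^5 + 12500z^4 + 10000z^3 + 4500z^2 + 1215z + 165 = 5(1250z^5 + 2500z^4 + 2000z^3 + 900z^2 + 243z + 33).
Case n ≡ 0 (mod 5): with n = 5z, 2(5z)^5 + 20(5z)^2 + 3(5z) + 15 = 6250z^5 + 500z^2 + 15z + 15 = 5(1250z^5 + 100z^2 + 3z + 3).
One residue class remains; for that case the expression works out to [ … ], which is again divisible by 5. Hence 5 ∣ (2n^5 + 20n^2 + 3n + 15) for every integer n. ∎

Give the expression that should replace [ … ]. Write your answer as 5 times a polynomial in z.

5(1250z^5 + 3750z^4 + 4500z^3 + 2800z^2 + 933z + 138)

The residues treated are {1, 4, 2, 0}, so the missing case is n ≡ 3 (mod 5); write n = 5z+3.
Then 2(5z+3)^5 + 20(5z+3)^2 + 3(5z+3) + 15 = 6250z^5 + 18750z^4 + 22500z^3 + 14000z^2 + 4665z + 690 = 5(1250z^5 + 3750z^4 + 4500z^3 + 2800z^2 + 933z + 138).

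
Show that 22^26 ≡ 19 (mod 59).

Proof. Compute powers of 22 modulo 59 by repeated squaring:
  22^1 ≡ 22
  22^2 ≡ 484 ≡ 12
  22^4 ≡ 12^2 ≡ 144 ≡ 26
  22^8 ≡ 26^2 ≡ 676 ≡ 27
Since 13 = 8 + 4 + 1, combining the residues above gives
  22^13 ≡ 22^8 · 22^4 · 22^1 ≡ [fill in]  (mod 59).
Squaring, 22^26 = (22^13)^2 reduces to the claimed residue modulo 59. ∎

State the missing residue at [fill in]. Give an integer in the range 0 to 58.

22^8 · 22^4 · 22^1 ≡ 27 · 26 · 22 = 15444.
15444 mod 59 = 45, so 22^13 ≡ 45 (mod 59).

45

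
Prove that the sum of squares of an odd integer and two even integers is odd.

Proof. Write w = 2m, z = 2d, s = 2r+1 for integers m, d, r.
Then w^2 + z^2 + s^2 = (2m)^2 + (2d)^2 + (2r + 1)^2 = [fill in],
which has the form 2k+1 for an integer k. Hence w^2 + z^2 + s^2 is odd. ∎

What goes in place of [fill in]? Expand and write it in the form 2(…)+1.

2(2d^2 + 2m^2 + 2r^2 + 2r) + 1

(2m)^2 + (2d)^2 + (2r + 1)^2 = 4d^2 + 4m^2 + 4r^2 + 4r + 1
= 2(2d^2 + 2m^2 + 2r^2 + 2r) + 1.
Since 2d^2 + 2m^2 + 2r^2 + 2r is an integer, the sum of squares is of the form 2k+1 for an integer k.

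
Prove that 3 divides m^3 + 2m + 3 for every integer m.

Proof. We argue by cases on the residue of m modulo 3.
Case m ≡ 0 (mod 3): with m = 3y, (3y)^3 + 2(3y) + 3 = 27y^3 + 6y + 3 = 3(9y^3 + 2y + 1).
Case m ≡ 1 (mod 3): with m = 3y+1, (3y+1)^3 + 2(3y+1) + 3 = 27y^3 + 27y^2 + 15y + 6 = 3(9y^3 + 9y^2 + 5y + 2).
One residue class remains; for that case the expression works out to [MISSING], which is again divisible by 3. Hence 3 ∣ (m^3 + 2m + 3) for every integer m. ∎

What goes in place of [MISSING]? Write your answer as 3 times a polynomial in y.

Only m ≡ 2 (mod 3) is unaccounted for. Put m = 3y+2:
(3y+2)^3 + 2(3y+2) + 3 expands to 27y^3 + 54y^2 + 42y + 15,
and factoring out 3 leaves 3(9y^3 + 18y^2 + 14y + 5).

3(9y^3 + 18y^2 + 14y + 5)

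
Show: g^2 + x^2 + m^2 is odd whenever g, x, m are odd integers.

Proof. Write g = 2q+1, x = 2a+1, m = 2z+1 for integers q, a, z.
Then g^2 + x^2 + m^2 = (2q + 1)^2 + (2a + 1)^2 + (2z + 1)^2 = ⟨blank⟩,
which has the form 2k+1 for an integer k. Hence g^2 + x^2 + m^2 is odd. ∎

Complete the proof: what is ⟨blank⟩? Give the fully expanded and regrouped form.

(2q + 1)^2 + (2a + 1)^2 + (2z + 1)^2 = 4a^2 + 4a + 4q^2 + 4q + 4z^2 + 4z + 3
= 2(2a^2 + 2a + 2q^2 + 2q + 2z^2 + 2z + 1) + 1.
Since 2a^2 + 2a + 2q^2 + 2q + 2z^2 + 2z + 1 is an integer, the sum of squares is of the form 2k+1 for an integer k.

2(2a^2 + 2a + 2q^2 + 2q + 2z^2 + 2z + 1) + 1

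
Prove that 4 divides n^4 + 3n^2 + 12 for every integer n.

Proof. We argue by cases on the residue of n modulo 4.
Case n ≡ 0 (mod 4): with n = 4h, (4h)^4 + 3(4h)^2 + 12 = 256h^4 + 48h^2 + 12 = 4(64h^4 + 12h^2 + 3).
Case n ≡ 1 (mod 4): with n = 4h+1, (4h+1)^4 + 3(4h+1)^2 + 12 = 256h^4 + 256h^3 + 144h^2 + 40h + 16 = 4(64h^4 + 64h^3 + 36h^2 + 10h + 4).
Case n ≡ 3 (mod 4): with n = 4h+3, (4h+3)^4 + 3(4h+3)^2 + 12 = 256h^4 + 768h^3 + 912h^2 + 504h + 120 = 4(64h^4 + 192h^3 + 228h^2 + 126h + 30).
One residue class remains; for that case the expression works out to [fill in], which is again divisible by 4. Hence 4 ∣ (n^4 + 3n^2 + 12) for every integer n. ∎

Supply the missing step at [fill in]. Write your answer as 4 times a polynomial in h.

4(64h^4 + 128h^3 + 108h^2 + 44h + 10)

The residues treated are {0, 1, 3}, so the missing case is n ≡ 2 (mod 4); write n = 4h+2.
Then (4h+2)^4 + 3(4h+2)^2 + 12 = 256h^4 + 512h^3 + 432h^2 + 176h + 40 = 4(64h^4 + 128h^3 + 108h^2 + 44h + 10).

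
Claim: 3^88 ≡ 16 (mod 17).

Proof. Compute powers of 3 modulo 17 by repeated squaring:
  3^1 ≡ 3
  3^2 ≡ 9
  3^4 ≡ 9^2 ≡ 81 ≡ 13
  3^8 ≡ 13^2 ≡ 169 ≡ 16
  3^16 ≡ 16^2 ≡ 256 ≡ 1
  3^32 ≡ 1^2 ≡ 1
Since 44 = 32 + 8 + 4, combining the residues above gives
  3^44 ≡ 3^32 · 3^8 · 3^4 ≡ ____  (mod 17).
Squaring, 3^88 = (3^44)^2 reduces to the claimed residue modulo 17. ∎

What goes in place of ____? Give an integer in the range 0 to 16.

4

3^32 · 3^8 · 3^4 ≡ 1 · 16 · 13 = 208.
208 mod 17 = 4, so 3^44 ≡ 4 (mod 17).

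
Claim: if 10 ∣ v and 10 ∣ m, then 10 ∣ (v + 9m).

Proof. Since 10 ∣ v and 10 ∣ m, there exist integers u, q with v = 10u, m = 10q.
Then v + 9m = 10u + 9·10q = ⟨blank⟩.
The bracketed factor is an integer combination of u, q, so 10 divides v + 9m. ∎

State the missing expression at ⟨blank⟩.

Pull the common 10 out of every term: 10u + 9·10q = 10(9q + u).
9q + u is an integer, which exhibits the divisibility.

10(9q + u)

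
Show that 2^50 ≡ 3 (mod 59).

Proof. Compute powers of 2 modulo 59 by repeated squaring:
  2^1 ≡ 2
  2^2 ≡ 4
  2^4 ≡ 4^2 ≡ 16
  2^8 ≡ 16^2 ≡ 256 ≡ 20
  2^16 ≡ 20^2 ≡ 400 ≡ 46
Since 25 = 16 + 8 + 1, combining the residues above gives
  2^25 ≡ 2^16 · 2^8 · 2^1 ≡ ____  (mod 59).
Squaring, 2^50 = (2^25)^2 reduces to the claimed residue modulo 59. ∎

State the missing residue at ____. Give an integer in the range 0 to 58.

11

Multiply the listed residues: 46 · 20 · 2 = 920 → 1840.
Reducing modulo 59: 1840 = 31·59 + 11, so 2^25 ≡ 11.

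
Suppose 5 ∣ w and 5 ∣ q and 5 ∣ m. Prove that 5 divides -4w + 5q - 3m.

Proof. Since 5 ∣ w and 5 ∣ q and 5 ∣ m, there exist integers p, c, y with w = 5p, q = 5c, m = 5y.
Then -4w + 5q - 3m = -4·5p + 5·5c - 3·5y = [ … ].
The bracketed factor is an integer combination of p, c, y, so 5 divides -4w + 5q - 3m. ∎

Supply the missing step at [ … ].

5(5c - 4p - 3y)

Each term has a factor of 5: -4·5p + 5·5c - 3·5y = 5·(5c - 4p - 3y).
Since 5c - 4p - 3y is an integer, 5 ∣ (-4w + 5q - 3m).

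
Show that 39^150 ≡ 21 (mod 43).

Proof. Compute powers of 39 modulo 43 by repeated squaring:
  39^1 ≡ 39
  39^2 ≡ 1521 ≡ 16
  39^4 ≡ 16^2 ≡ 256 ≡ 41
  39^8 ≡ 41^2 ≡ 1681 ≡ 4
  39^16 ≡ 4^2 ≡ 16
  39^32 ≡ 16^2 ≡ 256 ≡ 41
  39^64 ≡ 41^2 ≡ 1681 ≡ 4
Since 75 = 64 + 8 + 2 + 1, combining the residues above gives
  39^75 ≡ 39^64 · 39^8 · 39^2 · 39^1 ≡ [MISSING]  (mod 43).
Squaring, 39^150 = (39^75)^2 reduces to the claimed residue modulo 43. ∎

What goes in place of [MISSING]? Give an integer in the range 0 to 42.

39^64 · 39^8 · 39^2 · 39^1 ≡ 4 · 4 · 16 · 39 = 9984.
9984 mod 43 = 8, so 39^75 ≡ 8 (mod 43).

8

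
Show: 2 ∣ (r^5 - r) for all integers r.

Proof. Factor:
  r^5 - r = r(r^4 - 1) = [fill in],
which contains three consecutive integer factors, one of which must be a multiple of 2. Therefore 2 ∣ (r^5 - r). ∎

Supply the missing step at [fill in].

r^4 - 1 = (r^2 - 1)(r^2 + 1), and r^2 - 1 = (r-1)(r+1).
So r(r^4 - 1) = (r - 1)r(r + 1)(r^2 + 1).

(r - 1)r(r + 1)(r^2 + 1)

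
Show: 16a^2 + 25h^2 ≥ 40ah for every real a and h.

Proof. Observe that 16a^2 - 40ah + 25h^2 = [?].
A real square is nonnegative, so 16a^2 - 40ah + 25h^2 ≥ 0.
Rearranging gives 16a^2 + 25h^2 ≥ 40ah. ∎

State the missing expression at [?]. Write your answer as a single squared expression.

(4a - 5h)^2

16a^2 - 40ah + 25h^2 is a perfect-square trinomial: the outer terms are (4a)^2 and (5h)^2, and the cross term is -2·4a·5h.
So 16a^2 - 40ah + 25h^2 = (4a - 5h)^2 ≥ 0.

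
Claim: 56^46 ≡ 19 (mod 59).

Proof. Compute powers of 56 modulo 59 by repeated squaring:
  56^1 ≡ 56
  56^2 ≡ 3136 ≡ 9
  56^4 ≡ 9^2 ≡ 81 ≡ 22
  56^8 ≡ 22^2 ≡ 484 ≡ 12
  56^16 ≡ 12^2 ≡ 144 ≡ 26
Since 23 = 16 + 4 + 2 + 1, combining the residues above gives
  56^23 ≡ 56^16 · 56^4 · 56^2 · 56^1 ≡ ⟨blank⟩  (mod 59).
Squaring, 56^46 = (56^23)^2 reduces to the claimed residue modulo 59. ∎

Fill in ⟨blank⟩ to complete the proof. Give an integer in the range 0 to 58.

Multiply the listed residues: 26 · 22 · 9 · 56 = 572 → 5148 → 288288.
Reducing modulo 59: 288288 = 4886·59 + 14, so 56^23 ≡ 14.

14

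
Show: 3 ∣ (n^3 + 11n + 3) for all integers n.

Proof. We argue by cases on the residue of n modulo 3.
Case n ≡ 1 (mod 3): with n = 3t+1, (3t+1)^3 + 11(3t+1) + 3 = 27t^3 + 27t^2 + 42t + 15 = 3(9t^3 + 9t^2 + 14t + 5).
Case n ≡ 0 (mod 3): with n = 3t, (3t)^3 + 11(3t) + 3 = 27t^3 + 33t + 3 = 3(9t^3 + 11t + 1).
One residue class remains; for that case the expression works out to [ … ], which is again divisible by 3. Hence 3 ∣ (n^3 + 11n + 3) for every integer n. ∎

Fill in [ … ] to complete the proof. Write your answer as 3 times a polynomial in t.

Only n ≡ 2 (mod 3) is unaccounted for. Put n = 3t+2:
(3t+2)^3 + 11(3t+2) + 3 expands to 27t^3 + 54t^2 + 69t + 33,
and factoring out 3 leaves 3(9t^3 + 18t^2 + 23t + 11).

3(9t^3 + 18t^2 + 23t + 11)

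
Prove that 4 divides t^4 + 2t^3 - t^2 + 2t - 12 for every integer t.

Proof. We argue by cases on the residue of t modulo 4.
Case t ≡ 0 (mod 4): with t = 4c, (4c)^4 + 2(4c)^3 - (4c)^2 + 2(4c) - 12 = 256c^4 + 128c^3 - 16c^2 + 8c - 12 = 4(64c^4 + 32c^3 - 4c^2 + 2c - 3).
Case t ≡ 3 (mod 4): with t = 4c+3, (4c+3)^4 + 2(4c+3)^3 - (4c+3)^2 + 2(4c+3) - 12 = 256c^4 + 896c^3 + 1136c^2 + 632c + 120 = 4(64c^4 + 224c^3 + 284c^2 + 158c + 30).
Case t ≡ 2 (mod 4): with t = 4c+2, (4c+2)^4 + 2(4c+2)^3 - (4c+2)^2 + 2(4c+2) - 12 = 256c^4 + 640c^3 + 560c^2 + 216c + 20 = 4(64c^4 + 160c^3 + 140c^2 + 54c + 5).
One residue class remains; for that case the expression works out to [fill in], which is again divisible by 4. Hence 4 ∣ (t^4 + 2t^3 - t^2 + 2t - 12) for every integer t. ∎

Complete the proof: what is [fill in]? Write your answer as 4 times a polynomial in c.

Only t ≡ 1 (mod 4) is unaccounted for. Put t = 4c+1:
(4c+1)^4 + 2(4c+1)^3 - (4c+1)^2 + 2(4c+1) - 12 expands to 256c^4 + 384c^3 + 176c^2 + 40c - 8,
and factoring out 4 leaves 4(64c^4 + 96c^3 + 44c^2 + 10c - 2).

4(64c^4 + 96c^3 + 44c^2 + 10c - 2)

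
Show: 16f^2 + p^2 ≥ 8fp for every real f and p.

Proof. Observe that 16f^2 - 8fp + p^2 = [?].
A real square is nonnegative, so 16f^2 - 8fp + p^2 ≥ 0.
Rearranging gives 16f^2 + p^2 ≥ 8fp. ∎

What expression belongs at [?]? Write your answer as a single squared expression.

The leading and trailing coefficients are 4^2 and 1^2, and 8 = 2·4·1, so the trinomial is (4f - p)^2.
Hence 16f^2 - 8fp + p^2 ≥ 0.

(4f - p)^2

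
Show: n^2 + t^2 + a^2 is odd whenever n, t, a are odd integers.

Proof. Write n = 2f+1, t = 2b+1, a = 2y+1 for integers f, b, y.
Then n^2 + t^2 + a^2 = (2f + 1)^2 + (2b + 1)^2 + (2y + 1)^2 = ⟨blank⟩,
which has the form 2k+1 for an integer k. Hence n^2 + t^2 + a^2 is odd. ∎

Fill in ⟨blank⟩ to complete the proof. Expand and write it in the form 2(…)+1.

(2f + 1)^2 + (2b + 1)^2 + (2y + 1)^2 = 4b^2 + 4b + 4f^2 + 4f + 4y^2 + 4y + 3
= 2(2b^2 + 2b + 2f^2 + 2f + 2y^2 + 2y + 1) + 1.
Since 2b^2 + 2b + 2f^2 + 2f + 2y^2 + 2y + 1 is an integer, the sum of squares is of the form 2k+1 for an integer k.

2(2b^2 + 2b + 2f^2 + 2f + 2y^2 + 2y + 1) + 1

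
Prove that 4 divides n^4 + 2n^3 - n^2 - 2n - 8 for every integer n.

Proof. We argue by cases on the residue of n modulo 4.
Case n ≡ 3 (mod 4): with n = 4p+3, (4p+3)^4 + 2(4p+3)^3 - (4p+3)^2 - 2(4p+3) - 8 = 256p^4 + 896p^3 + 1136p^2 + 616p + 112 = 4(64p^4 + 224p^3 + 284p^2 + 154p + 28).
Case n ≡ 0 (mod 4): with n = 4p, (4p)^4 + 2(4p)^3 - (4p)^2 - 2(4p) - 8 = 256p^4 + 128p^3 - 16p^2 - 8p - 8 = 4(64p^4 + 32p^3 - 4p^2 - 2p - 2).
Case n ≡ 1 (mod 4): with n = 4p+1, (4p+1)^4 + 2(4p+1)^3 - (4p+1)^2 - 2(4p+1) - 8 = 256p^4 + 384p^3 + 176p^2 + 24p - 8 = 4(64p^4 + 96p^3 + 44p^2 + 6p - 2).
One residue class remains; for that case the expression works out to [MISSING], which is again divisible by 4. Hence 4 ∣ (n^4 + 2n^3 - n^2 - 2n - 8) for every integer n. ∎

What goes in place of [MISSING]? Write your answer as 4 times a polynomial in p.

The residues treated are {3, 0, 1}, so the missing case is n ≡ 2 (mod 4); write n = 4p+2.
Then (4p+2)^4 + 2(4p+2)^3 - (4p+2)^2 - 2(4p+2) - 8 = 256p^4 + 640p^3 + 560p^2 + 200p + 16 = 4(64p^4 + 160p^3 + 140p^2 + 50p + 4).

4(64p^4 + 160p^3 + 140p^2 + 50p + 4)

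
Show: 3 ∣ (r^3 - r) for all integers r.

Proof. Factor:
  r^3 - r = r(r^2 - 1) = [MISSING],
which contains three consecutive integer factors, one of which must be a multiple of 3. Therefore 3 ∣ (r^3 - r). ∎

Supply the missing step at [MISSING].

(r - 1)r(r + 1)

r(r^2 - 1) = r(r - 1)(r + 1) = (r - 1)r(r + 1).
These three factors are consecutive integers, so their product is divisible by 3.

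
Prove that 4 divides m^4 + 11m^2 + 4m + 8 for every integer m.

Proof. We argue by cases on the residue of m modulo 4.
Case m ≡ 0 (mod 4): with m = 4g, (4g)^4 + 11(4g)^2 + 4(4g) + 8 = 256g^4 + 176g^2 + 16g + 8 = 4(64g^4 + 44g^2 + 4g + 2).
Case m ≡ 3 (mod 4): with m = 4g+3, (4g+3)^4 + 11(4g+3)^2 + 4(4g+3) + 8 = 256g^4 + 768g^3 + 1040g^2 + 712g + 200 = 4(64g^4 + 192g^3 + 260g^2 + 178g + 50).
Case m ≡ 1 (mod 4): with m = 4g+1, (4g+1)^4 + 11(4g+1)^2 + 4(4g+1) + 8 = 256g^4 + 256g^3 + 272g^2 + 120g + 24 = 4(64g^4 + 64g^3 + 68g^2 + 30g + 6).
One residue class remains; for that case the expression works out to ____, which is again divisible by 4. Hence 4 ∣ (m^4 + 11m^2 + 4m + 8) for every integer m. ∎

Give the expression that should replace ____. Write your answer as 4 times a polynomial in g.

The residues treated are {0, 3, 1}, so the missing case is m ≡ 2 (mod 4); write m = 4g+2.
Then (4g+2)^4 + 11(4g+2)^2 + 4(4g+2) + 8 = 256g^4 + 512g^3 + 560g^2 + 320g + 76 = 4(64g^4 + 128g^3 + 140g^2 + 80g + 19).

4(64g^4 + 128g^3 + 140g^2 + 80g + 19)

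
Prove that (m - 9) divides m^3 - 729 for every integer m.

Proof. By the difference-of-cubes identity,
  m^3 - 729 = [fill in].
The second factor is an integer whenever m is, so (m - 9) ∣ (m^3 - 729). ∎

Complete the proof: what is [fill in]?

(m - 9)(m^2 + 9m + 81)

a^3 - b^3 = (a - b)(a^2 + ab + b^2). With a = m, b = 9:
m^3 - 729 = (m - 9)(m^2 + 9m + 81).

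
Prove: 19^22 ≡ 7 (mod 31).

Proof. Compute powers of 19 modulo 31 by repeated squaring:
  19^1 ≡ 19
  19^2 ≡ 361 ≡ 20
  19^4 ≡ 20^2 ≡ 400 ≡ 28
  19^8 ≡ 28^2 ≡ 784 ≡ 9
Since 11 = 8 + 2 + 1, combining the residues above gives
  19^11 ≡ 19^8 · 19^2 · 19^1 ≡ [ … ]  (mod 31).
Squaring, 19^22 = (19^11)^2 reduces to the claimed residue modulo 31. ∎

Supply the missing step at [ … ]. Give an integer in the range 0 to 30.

10

Multiply the listed residues: 9 · 20 · 19 = 180 → 3420.
Reducing modulo 31: 3420 = 110·31 + 10, so 19^11 ≡ 10.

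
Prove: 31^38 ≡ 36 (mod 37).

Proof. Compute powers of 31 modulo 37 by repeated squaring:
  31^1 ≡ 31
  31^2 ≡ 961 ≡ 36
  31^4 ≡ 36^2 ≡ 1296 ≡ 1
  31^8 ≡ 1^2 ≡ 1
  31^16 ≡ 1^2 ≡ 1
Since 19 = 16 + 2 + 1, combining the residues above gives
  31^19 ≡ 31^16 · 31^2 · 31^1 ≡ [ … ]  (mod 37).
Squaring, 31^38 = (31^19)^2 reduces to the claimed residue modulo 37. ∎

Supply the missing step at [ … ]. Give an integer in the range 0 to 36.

6

31^16 · 31^2 · 31^1 ≡ 1 · 36 · 31 = 1116.
1116 mod 37 = 6, so 31^19 ≡ 6 (mod 37).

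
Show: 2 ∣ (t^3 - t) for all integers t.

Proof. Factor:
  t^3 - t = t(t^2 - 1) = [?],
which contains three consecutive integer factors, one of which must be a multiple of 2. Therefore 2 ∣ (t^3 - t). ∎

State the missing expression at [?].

(t - 1)t(t + 1)

t(t^2 - 1) = t(t - 1)(t + 1) = (t - 1)t(t + 1).
These three factors are consecutive integers, so their product is divisible by 2.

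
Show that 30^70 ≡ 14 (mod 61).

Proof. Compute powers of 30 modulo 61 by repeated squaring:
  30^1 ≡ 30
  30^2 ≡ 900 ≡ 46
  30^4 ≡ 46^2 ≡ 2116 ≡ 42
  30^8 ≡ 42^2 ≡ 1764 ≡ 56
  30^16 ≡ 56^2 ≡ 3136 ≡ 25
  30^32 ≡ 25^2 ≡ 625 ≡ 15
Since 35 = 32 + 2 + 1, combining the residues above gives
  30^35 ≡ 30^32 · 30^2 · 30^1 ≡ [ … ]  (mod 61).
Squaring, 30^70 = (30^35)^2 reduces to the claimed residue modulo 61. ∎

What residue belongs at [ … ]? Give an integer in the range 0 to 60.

30^32 · 30^2 · 30^1 ≡ 15 · 46 · 30 = 20700.
20700 mod 61 = 21, so 30^35 ≡ 21 (mod 61).

21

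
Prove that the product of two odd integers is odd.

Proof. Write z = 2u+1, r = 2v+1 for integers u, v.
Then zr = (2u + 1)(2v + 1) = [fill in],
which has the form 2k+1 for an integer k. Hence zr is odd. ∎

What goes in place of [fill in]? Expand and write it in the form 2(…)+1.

2(2uv + u + v) + 1

Expanding: (2u + 1)(2v + 1) = 4uv + 2u + 2v + 1.
Every term except the constant is even, so this is 2(2uv + u + v) + 1,
and 2uv + u + v ∈ ℤ gives the required form.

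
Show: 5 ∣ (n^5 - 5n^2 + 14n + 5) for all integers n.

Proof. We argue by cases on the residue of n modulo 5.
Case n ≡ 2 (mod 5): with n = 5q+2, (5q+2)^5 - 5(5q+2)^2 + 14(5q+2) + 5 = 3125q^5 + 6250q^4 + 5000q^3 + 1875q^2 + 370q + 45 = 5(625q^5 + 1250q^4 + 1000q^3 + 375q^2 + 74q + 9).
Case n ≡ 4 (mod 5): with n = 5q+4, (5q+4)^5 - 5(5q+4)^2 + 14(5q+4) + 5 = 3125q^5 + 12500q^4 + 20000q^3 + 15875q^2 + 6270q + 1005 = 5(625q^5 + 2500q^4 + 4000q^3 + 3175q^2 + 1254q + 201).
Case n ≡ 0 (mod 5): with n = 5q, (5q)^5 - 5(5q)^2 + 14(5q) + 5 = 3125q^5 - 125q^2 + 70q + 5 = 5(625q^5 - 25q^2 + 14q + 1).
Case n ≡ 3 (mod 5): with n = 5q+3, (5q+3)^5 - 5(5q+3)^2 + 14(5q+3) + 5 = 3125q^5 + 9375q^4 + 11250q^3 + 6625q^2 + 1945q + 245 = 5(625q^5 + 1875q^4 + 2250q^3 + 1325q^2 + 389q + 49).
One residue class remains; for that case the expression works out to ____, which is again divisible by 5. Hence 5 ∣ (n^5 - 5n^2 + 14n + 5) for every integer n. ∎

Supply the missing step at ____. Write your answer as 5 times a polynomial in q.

5(625q^5 + 625q^4 + 250q^3 + 25q^2 + 9q + 3)

The residues treated are {2, 4, 0, 3}, so the missing case is n ≡ 1 (mod 5); write n = 5q+1.
Then (5q+1)^5 - 5(5q+1)^2 + 14(5q+1) + 5 = 3125q^5 + 3125q^4 + 1250q^3 + 125q^2 + 45q + 15 = 5(625q^5 + 625q^4 + 250q^3 + 25q^2 + 9q + 3).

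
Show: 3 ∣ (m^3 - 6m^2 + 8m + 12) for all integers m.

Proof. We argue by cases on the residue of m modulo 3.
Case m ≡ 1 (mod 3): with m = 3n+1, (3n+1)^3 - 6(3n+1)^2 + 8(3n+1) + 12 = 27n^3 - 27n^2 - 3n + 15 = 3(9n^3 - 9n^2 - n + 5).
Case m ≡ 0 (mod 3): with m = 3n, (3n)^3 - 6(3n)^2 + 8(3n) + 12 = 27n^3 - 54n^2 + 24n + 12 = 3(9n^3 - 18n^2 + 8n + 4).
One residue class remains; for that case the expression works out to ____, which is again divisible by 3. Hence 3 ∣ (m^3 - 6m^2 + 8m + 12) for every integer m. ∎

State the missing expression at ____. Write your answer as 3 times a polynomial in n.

3(9n^3 - 4n + 4)

The residues treated are {1, 0}, so the missing case is m ≡ 2 (mod 3); write m = 3n+2.
Then (3n+2)^3 - 6(3n+2)^2 + 8(3n+2) + 12 = 27n^3 - 12n + 12 = 3(9n^3 - 4n + 4).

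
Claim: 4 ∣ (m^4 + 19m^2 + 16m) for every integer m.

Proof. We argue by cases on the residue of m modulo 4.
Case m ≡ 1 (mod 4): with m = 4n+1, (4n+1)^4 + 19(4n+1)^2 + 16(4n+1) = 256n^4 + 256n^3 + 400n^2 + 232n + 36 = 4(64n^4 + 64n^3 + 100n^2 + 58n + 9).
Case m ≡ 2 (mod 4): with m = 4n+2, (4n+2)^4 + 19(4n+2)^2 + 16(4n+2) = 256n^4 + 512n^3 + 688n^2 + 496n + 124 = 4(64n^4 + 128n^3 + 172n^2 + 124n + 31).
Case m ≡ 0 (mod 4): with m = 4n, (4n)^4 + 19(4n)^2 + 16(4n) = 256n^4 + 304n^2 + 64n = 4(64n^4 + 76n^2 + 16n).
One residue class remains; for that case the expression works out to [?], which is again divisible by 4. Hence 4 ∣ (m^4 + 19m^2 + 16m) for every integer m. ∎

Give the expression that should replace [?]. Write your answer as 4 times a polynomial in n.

4(64n^4 + 192n^3 + 292n^2 + 238n + 75)

The residues treated are {1, 2, 0}, so the missing case is m ≡ 3 (mod 4); write m = 4n+3.
Then (4n+3)^4 + 19(4n+3)^2 + 16(4n+3) = 256n^4 + 768n^3 + 1168n^2 + 952n + 300 = 4(64n^4 + 192n^3 + 292n^2 + 238n + 75).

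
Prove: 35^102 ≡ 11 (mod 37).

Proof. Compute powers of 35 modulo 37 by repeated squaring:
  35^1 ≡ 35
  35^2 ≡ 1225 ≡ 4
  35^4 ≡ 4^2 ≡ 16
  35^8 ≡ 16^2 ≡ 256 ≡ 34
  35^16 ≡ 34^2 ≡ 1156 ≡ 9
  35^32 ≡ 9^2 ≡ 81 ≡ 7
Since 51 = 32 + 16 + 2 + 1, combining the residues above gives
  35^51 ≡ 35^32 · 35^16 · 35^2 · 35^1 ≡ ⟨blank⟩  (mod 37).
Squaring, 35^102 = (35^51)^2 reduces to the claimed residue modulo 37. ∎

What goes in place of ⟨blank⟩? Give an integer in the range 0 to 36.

14

35^32 · 35^16 · 35^2 · 35^1 ≡ 7 · 9 · 4 · 35 = 8820.
8820 mod 37 = 14, so 35^51 ≡ 14 (mod 37).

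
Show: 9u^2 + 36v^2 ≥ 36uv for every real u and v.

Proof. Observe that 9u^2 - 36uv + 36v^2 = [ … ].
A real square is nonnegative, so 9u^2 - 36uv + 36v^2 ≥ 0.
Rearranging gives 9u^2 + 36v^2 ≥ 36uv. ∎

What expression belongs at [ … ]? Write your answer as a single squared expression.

(3u - 6v)^2

The leading and trailing coefficients are 3^2 and 6^2, and 36 = 2·3·6, so the trinomial is (3u - 6v)^2.
Hence 9u^2 - 36uv + 36v^2 ≥ 0.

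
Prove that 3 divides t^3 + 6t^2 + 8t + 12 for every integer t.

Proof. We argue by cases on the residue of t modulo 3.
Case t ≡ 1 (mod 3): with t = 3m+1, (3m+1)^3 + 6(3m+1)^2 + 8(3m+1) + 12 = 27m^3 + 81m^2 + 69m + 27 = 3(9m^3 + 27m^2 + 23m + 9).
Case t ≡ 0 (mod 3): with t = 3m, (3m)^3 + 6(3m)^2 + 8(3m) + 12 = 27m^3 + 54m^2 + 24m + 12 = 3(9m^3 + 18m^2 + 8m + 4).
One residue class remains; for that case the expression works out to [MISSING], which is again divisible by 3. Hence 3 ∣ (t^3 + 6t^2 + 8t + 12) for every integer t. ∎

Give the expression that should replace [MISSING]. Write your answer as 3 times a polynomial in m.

Only t ≡ 2 (mod 3) is unaccounted for. Put t = 3m+2:
(3m+2)^3 + 6(3m+2)^2 + 8(3m+2) + 12 expands to 27m^3 + 108m^2 + 132m + 60,
and factoring out 3 leaves 3(9m^3 + 36m^2 + 44m + 20).

3(9m^3 + 36m^2 + 44m + 20)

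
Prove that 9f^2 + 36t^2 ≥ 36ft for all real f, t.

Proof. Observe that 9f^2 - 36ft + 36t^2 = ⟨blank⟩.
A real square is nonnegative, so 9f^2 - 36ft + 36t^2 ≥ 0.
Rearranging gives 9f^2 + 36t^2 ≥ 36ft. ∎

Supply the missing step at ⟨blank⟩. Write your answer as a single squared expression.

(3f - 6t)^2

9f^2 - 36ft + 36t^2 is a perfect-square trinomial: the outer terms are (3f)^2 and (6t)^2, and the cross term is -2·3f·6t.
So 9f^2 - 36ft + 36t^2 = (3f - 6t)^2 ≥ 0.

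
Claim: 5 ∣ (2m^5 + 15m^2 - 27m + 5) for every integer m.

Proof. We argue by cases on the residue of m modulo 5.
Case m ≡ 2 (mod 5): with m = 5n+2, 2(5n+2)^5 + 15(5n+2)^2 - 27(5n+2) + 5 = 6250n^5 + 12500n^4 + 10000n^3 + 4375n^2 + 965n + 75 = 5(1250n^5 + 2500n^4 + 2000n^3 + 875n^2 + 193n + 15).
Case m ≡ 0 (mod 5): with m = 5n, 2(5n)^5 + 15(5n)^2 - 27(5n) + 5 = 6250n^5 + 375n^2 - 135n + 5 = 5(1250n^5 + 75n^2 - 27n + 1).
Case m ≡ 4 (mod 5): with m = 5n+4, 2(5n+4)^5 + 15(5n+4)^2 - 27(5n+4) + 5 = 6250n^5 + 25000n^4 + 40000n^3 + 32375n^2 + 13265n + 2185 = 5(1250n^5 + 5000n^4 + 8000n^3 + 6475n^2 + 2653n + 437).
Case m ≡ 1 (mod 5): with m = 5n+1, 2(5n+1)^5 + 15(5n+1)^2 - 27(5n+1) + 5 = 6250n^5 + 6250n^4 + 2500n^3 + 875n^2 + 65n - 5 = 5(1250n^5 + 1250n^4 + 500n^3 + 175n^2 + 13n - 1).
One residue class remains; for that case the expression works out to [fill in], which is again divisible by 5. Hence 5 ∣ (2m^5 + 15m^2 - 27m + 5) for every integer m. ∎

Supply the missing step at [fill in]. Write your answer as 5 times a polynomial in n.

Only m ≡ 3 (mod 5) is unaccounted for. Put m = 5n+3:
2(5n+3)^5 + 15(5n+3)^2 - 27(5n+3) + 5 expands to 6250n^5 + 18750n^4 + 22500n^3 + 13875n^2 + 4365n + 545,
and factoring out 5 leaves 5(1250n^5 + 3750n^4 + 4500n^3 + 2775n^2 + 873n + 109).

5(1250n^5 + 3750n^4 + 4500n^3 + 2775n^2 + 873n + 109)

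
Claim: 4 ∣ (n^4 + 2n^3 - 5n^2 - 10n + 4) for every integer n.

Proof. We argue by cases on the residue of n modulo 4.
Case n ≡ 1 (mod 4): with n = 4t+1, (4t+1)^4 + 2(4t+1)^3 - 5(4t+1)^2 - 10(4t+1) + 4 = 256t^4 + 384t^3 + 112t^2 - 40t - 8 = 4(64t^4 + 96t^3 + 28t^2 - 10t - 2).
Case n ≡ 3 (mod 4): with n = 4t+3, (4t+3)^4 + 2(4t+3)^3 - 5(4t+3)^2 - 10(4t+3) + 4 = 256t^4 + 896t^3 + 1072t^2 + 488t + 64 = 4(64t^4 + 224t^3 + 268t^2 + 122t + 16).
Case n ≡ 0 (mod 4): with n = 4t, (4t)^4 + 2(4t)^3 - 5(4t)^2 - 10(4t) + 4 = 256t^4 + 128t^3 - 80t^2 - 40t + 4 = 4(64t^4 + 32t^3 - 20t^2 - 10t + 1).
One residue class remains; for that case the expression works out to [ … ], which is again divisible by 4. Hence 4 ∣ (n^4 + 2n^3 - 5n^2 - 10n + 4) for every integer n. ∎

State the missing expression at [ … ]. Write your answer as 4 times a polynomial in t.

4(64t^4 + 160t^3 + 124t^2 + 26t - 1)

The residues treated are {1, 3, 0}, so the missing case is n ≡ 2 (mod 4); write n = 4t+2.
Then (4t+2)^4 + 2(4t+2)^3 - 5(4t+2)^2 - 10(4t+2) + 4 = 256t^4 + 640t^3 + 496t^2 + 104t - 4 = 4(64t^4 + 160t^3 + 124t^2 + 26t - 1).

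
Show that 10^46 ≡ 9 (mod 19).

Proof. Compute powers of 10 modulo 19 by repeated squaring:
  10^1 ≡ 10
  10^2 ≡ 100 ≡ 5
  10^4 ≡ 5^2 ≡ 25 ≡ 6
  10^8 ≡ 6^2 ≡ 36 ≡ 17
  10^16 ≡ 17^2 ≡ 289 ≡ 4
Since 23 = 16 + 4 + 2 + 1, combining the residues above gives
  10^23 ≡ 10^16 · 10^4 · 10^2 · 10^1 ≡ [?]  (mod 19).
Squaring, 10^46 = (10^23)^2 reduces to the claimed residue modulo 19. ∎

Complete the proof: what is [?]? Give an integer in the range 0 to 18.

10^16 · 10^4 · 10^2 · 10^1 ≡ 4 · 6 · 5 · 10 = 1200.
1200 mod 19 = 3, so 10^23 ≡ 3 (mod 19).

3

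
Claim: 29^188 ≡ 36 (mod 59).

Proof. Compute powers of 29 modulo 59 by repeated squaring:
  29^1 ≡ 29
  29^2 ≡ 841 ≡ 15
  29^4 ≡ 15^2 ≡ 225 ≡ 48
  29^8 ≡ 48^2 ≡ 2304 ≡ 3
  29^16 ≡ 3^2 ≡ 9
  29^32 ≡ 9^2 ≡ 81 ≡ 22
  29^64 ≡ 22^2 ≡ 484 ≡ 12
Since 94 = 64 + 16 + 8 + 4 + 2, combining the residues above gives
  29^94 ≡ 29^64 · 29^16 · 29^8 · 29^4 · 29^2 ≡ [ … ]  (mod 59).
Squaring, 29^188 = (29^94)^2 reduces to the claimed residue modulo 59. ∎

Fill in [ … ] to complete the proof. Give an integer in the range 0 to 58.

53

Multiply the listed residues: 12 · 9 · 3 · 48 · 15 = 108 → 324 → 15552 → 233280.
Reducing modulo 59: 233280 = 3953·59 + 53, so 29^94 ≡ 53.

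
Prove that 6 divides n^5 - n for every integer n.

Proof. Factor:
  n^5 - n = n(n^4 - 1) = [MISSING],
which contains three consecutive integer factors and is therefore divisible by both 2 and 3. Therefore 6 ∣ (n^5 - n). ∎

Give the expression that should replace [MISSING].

(n - 1)n(n + 1)(n^2 + 1)

n^4 - 1 = (n^2 - 1)(n^2 + 1), and n^2 - 1 = (n-1)(n+1).
So n(n^4 - 1) = (n - 1)n(n + 1)(n^2 + 1).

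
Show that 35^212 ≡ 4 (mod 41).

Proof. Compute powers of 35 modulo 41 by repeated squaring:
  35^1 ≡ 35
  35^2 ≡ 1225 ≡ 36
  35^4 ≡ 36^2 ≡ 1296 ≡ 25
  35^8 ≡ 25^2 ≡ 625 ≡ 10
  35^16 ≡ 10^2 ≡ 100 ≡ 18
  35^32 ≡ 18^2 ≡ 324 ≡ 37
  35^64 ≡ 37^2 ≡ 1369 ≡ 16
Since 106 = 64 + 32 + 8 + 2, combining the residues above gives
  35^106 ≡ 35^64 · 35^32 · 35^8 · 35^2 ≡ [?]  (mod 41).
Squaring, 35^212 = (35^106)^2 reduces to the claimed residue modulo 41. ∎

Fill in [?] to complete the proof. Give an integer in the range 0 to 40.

Multiply the listed residues: 16 · 37 · 10 · 36 = 592 → 5920 → 213120.
Reducing modulo 41: 213120 = 5198·41 + 2, so 35^106 ≡ 2.

2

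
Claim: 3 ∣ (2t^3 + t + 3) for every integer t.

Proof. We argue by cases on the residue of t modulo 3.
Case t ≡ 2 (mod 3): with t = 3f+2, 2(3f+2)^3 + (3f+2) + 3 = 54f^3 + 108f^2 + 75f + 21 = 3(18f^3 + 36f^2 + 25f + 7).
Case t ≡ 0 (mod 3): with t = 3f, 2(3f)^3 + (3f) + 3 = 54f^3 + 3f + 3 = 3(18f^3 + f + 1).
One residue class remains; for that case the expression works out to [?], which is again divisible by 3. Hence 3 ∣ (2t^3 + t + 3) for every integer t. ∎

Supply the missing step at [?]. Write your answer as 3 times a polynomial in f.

Only t ≡ 1 (mod 3) is unaccounted for. Put t = 3f+1:
2(3f+1)^3 + (3f+1) + 3 expands to 54f^3 + 54f^2 + 21f + 6,
and factoring out 3 leaves 3(18f^3 + 18f^2 + 7f + 2).

3(18f^3 + 18f^2 + 7f + 2)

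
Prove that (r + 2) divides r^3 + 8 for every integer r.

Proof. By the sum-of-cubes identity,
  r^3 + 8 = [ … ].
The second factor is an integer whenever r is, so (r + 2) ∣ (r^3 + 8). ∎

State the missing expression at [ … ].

(r + 2)(r^2 - 2r + 4)

a^3 + b^3 = (a + b)(a^2 - ab + b^2). With a = r, b = 2:
r^3 + 8 = (r + 2)(r^2 - 2r + 4).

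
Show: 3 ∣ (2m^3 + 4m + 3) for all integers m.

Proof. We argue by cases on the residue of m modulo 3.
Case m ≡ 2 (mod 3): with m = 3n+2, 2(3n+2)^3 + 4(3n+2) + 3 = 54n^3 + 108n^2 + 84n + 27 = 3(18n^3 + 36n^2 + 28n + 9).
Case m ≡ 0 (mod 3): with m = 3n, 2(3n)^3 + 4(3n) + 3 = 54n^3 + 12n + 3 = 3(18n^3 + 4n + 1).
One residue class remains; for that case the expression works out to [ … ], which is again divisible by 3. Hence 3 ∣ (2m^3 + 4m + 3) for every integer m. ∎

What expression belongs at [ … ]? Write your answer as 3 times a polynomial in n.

Only m ≡ 1 (mod 3) is unaccounted for. Put m = 3n+1:
2(3n+1)^3 + 4(3n+1) + 3 expands to 54n^3 + 54n^2 + 30n + 9,
and factoring out 3 leaves 3(18n^3 + 18n^2 + 10n + 3).

3(18n^3 + 18n^2 + 10n + 3)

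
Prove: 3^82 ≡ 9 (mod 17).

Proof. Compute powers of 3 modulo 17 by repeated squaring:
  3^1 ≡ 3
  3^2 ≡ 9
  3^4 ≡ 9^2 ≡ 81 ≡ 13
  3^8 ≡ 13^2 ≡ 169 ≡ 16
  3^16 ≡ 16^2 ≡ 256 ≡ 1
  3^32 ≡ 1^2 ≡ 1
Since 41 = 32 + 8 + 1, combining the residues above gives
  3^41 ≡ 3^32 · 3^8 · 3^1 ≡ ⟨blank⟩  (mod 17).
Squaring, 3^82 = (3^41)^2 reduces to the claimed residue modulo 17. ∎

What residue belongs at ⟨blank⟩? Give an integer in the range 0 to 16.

Multiply the listed residues: 1 · 16 · 3 = 16 → 48.
Reducing modulo 17: 48 = 2·17 + 14, so 3^41 ≡ 14.

14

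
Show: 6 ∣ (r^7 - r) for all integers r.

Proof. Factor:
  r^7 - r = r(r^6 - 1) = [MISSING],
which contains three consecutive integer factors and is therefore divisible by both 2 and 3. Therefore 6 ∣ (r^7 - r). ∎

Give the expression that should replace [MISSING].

r^6 - 1 = (r^2 - 1)(r^4 + r^2 + 1), and r^2 - 1 = (r-1)(r+1).
So r(r^6 - 1) = (r - 1)r(r + 1)(r^4 + r^2 + 1).

(r - 1)r(r + 1)(r^4 + r^2 + 1)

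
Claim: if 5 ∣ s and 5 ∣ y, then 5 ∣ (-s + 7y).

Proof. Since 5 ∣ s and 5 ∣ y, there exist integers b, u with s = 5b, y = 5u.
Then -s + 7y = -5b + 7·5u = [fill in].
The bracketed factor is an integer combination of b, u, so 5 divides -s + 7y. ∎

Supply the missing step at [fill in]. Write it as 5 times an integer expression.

Pull the common 5 out of every term: -5b + 7·5u = 5(-b + 7u).
-b + 7u is an integer, which exhibits the divisibility.

5(-b + 7u)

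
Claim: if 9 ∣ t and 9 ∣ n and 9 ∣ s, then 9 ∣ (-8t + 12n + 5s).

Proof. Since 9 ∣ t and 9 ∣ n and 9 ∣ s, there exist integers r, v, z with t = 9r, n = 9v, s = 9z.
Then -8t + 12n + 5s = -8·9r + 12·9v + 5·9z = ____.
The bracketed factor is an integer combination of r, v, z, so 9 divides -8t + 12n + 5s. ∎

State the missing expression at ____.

Pull the common 9 out of every term: -8·9r + 12·9v + 5·9z = 9(-8r + 12v + 5z).
-8r + 12v + 5z is an integer, which exhibits the divisibility.

9(-8r + 12v + 5z)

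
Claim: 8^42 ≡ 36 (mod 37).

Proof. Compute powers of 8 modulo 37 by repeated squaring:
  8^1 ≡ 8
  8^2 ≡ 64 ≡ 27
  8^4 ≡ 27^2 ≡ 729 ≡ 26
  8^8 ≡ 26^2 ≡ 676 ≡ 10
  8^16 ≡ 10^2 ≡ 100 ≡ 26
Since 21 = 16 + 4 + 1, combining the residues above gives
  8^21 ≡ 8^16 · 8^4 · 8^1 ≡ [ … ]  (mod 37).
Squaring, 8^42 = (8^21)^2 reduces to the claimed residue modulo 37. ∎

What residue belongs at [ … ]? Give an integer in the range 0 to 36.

6

Multiply the listed residues: 26 · 26 · 8 = 676 → 5408.
Reducing modulo 37: 5408 = 146·37 + 6, so 8^21 ≡ 6.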